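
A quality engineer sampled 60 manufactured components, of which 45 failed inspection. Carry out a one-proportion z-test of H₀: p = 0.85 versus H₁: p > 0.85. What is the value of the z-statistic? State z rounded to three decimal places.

p̂ = 45/60 = 0.75000.
Null standard error: √(0.85·0.15/60) = √0.002125000 = 0.046098.
z = (p̂ − p₀)/SE = (0.75000 − 0.85)/0.046098 = -2.169.

z = -2.169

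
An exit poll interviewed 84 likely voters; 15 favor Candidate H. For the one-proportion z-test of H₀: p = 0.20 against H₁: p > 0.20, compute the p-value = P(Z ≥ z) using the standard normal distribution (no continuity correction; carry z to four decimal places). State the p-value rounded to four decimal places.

Sample proportion p̂ = 15/84 = 0.17857.
Under H₀, SE = √(p₀(1−p₀)/n) = √(0.20·0.80/84) = √0.001904762 = 0.043644.
z = (p̂ − p₀)/SE = (15/84 − 0.20)/0.043644 ≈ -0.4910.
p-value = P(Z ≥ z) with z = -0.4910 → 0.6883.

p-value = 0.6883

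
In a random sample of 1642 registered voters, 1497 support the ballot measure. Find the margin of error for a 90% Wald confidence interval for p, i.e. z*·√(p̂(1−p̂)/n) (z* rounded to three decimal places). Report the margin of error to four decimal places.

ME = 0.0115

With x = 1497 successes in n = 1642, p̂ = 0.91169.
SE(p̂) = √(0.91169·0.08831/1642) = 0.007002.
The 90% critical value is z* = 1.645.
So ME = 0.0115.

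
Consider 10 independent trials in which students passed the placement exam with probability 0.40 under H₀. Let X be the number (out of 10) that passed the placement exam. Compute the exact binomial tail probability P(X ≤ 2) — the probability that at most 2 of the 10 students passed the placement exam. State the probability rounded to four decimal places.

X ~ Binomial(n=10, p=0.40).
P(X ≤ 2) = C(10,0)·0.40^0·0.60^10 + C(10,1)·0.40^1·0.60^9 + C(10,2)·0.40^2·0.60^8.
= 0.006047 + 0.040311 + 0.120932 = 0.1673.

P = 0.1673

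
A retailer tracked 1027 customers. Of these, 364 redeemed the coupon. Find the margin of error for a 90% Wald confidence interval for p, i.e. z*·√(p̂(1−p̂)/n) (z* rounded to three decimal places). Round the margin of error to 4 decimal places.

ME = 0.0246

p̂ = 364/1027 = 0.35443.
SE = √(p̂(1−p̂)/n) = √(0.228809/1027) = 0.014926.
For 90% confidence, z* = 1.645.
Margin of error = z*·SE = 1.645 × 0.014926 = 0.0246.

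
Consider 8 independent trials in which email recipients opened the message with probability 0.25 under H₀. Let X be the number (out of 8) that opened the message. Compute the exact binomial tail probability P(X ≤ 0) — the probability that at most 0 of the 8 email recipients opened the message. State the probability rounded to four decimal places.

P = 0.1001

X is binomial with n = 8 and p = 0.25.
P(X ≤ 0) = C(8,0)·0.25^0·0.75^8.
= 0.100113 = 0.1001.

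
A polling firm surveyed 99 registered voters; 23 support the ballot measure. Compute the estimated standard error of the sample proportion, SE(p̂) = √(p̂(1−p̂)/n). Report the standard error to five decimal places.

The sample proportion is 23/99 = 0.23232.
p̂(1−p̂) = 0.23232·0.76768 = 0.178347.
SE = √(0.178347/99) = 0.04244.

SE = 0.04244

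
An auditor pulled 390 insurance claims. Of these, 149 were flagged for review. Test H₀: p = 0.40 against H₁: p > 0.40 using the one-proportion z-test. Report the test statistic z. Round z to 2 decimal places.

Sample proportion p̂ = 149/390 = 0.38205.
SE₀ = √(0.40·0.60/390) = 0.024807.
z = (0.38205 − 0.40)/0.024807 = -0.01795/0.024807 = -0.72.

z = -0.72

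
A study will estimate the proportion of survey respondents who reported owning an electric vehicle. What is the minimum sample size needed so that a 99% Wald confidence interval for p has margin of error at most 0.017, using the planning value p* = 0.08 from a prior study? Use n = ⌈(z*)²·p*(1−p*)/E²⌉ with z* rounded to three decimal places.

The 99% critical value is z* = 2.576.
p*(1−p*) = 0.0736.
Required n before rounding: 6.635776 × 0.0736 / 0.017² = 1689.942.
Rounding up, n = 1690.

n = 1690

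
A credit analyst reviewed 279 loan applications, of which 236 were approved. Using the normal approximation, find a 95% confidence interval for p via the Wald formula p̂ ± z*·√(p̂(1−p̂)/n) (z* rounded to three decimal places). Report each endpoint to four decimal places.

p̂ = 236/279 = 0.84588.
SE = √(p̂(1−p̂)/n) = √(0.130368/279) = 0.021616.
For 95% confidence, z* = 1.960.
Margin of error: 1.960 × 0.021616 = 0.04237.
CI: 0.84588 ± 0.04237 = (0.8035, 0.8882).

(0.8035, 0.8882)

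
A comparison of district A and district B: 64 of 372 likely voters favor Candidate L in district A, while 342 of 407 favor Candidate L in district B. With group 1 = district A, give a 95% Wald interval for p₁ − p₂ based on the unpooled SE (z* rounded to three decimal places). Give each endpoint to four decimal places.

(-0.7206, -0.6159)

p̂₁ = 0.17204, p̂₂ = 0.84029, so the observed difference is -0.66825.
Unpooled SE = √(p̂₁(1−p̂₁)/n₁ + p̂₂(1−p̂₂)/n₂) = √(0.000382915 + 0.000329728) = 0.026695.
z* = 1.960 at the 95% level. Margin of error = 0.05232.
So the interval runs from -0.7206 to -0.6159.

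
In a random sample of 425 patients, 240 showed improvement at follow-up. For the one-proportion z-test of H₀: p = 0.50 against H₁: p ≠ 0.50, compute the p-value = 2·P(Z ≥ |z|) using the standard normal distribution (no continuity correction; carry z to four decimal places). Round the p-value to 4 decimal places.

The sample proportion is 240/425 = 0.56471.
SE₀ = √(0.50·0.50/425) = 0.024254.
Test statistic (full precision, shown to 4 dp): z = (240/425 − 0.50)/SE₀ ≈ 2.6679.
From the standard normal, 2·P(Z ≥ |z|) = 0.0076.

p-value = 0.0076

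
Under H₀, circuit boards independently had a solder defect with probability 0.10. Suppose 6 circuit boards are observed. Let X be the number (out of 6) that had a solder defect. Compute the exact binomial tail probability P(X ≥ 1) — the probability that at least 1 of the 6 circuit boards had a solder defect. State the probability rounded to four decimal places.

P = 0.4686

X is binomial with n = 6 and p = 0.10.
P(X ≥ 1) = Σ_{j=1}^{6} C(6,j)·0.10^j·0.90^{6−j}.
= 0.354294 + 0.098415 + 0.014580 + 0.001215 + 0.000054 + 0.000001 = 0.4686.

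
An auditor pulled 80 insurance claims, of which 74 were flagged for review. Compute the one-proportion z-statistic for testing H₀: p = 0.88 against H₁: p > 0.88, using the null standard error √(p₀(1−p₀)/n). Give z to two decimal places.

z = 1.24

The sample proportion is 74/80 = 0.92500.
Under H₀, SE = √(p₀(1−p₀)/n) = √(0.88·0.12/80) = √0.001320000 = 0.036332.
z = (0.92500 − 0.88)/0.036332 = 0.04500/0.036332 = 1.24.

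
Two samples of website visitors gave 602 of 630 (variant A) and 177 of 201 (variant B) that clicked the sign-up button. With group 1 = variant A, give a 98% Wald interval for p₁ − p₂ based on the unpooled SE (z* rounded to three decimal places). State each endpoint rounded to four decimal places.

(0.0184, 0.1315)

p̂₁ = 602/630 = 0.95556, p̂₂ = 177/201 = 0.88060; p̂₁ − p̂₂ = 0.07496.
Unpooled SE = √(p̂₁(1−p̂₁)/n₁ + p̂₂(1−p̂₂)/n₂) = √(0.000067411 + 0.000523114) = 0.024301.
For 98% confidence, z* = 2.326. Margin = 2.326·0.024301 = 0.05652.
CI: 0.07496 ± 0.05652 = (0.0184, 0.1315).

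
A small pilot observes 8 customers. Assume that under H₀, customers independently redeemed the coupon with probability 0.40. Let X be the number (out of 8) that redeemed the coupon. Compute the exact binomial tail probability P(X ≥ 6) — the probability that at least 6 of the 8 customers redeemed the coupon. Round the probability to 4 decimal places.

P = 0.0498

X is binomial with n = 8 and p = 0.40.
P(X ≥ 6) = C(8,6)·0.40^6·0.60^2 + C(8,7)·0.40^7·0.60^1 + C(8,8)·0.40^8·0.60^0.
= 0.041288 + 0.007864 + 0.000655 = 0.0498.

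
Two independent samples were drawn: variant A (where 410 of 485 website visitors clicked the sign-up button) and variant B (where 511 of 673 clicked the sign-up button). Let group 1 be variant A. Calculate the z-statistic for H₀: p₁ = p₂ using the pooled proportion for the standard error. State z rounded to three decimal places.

z = 3.582

Sample proportions: p̂₁ = 410/485 = 0.84536 and p̂₂ = 511/673 = 0.75929.
Pooling: p̂ = 921/1158 = 0.79534.
Pooled SE = √[0.1627762·0.00354774] ≈ 0.024031.
z = 0.08607/0.024031 = 3.582.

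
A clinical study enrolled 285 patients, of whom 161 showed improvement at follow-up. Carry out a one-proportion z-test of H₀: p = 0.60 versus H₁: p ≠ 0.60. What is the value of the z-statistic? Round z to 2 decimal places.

p̂ = 161/285 = 0.56491.
Null standard error: √(0.60·0.40/285) = √0.000842105 = 0.029019.
z = (0.56491 − 0.60)/0.029019 = -0.03509/0.029019 = -1.21.

z = -1.21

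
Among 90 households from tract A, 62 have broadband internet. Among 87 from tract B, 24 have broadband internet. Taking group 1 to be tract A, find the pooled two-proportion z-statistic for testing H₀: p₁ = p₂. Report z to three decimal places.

z = 5.496

p̂₁ = 62/90 = 0.68889, p̂₂ = 24/87 = 0.27586.
Pooled p̂ = (62+24)/(90+87) = 86/177 = 0.48588.
SE = √[p̂(1−p̂)(1/n₁+1/n₂)] = √[0.48588·0.51412·(1/90+1/87)] ≈ 0.075145.
z = (p̂₁ − p̂₂)/SE = (0.68889 − 0.27586)/0.075145 = 0.41303/0.075145 = 5.496.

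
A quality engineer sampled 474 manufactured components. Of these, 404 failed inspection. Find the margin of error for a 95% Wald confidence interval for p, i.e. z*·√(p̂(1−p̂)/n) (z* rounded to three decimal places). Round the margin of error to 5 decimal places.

ME = 0.03194

Sample proportion p̂ = 404/474 = 0.85232.
SE(p̂) = √(0.85232·0.14768/474) = 0.016296.
For 95% confidence, z* = 1.960.
Margin of error = z*·SE = 1.960 × 0.016296 = 0.03194.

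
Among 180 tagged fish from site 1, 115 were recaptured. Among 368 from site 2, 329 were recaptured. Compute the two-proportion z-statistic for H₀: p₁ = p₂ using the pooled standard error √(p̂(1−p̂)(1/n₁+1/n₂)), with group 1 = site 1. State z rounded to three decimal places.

z = -7.153

Sample proportions: p̂₁ = 115/180 = 0.63889 and p̂₂ = 329/368 = 0.89402.
Pooling: p̂ = 444/548 = 0.81022.
Pooled SE = √[0.1537642·0.00827295] ≈ 0.035666.
z = -0.25513/0.035666 = -7.153.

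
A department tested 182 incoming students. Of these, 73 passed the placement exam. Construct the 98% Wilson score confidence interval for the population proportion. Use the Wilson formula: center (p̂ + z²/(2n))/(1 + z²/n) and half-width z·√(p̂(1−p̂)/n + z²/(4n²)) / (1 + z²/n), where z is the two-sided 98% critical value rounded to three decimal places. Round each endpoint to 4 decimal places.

(0.3206, 0.4873)

Here p̂ = 73/182 = 0.40110 and z = 2.326 (z² = 5.410276).
Denominator 1 + z²/n = 1 + 5.410276/182 = 1.029727.
Adjusted center: (0.40110 + z²/(2n))/1.029727 = 0.40395.
Radicand: p̂(1−p̂)/n + z²/(4n²) = 0.001319882 + 0.000040834 = 0.001360716.
Half-width = z·√(radicand)/denom = 2.326·0.036888/1.029727 = 0.08332.
CI: 0.40395 ± 0.08332 = (0.3206, 0.4873).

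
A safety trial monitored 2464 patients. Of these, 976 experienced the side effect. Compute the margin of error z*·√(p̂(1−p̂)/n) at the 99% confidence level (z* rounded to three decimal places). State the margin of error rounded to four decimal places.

ME = 0.0254

The sample proportion is 976/2464 = 0.39610.
Standard error of p̂: √(0.239206/2464) = √0.000097080 = 0.009853.
z* = 2.576 at the 99% level.
So ME = 0.0254.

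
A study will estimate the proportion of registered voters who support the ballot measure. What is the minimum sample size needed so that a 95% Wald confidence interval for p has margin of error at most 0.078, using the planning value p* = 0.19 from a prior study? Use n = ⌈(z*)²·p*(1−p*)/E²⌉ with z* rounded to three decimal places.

n = 98

z* = 1.960 at the 95% level.
p*(1−p*) = 0.1539.
(z*)²·p*(1−p*)/E² = 3.841600·0.1539/0.006084 = 97.177.
Rounding up, n = 98.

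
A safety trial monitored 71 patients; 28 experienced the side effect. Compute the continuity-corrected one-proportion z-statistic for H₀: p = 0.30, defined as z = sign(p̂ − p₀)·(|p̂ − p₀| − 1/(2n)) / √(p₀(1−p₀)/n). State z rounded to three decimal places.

Sample proportion p̂ = 28/71 = 0.39437. p̂ − p₀ = 0.094366.
1/(2n) = 0.007042.
Corrected numerator: |0.094366| − 0.007042 = 0.087324.
SE₀ = √(0.30·0.70/71) = 0.054385.
z = (+)0.087324/0.054385 = 1.606.

z = 1.606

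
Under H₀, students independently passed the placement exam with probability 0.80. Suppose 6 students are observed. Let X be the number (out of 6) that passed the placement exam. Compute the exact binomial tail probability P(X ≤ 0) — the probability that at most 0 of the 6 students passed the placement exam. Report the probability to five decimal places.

P = 0.00006

X ~ Binomial(n=6, p=0.80).
P(X ≤ 0) = C(6,0)·0.80^0·0.20^6.
= 0.000064 = 0.00006.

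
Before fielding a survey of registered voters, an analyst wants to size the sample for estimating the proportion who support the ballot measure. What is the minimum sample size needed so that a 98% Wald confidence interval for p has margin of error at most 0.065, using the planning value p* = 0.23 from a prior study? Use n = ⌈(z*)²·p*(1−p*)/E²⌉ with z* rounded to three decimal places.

z* = 2.326 at the 98% level.
p*(1−p*) = 0.1771.
(z*)²·p*(1−p*)/E² = 5.410276·0.1771/0.004225 = 226.783.
Rounding up, n = 227.

n = 227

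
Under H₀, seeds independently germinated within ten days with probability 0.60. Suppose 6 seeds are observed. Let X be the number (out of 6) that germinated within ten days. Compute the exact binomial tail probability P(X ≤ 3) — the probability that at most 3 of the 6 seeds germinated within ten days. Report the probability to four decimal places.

P = 0.4557

X ~ Binomial(n=6, p=0.60).
P(X ≤ 3) = C(6,0)·0.60^0·0.40^6 + C(6,1)·0.60^1·0.40^5 + C(6,2)·0.60^2·0.40^4 + C(6,3)·0.60^3·0.40^3.
= 0.004096 + 0.036864 + 0.138240 + 0.276480 = 0.4557.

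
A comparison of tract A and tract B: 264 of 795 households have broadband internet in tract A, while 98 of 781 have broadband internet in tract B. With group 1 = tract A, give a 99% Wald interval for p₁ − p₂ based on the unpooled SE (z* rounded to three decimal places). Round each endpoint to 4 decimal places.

(0.1538, 0.2594)

p̂₁ = 264/795 = 0.33208, p̂₂ = 98/781 = 0.12548; p̂₁ − p̂₂ = 0.20660.
Unpooled SE = √(p̂₁(1−p̂₁)/n₁ + p̂₂(1−p̂₂)/n₂) = √(0.000278995 + 0.000140506) = 0.020482.
For 99% confidence, z* = 2.576. Margin = 2.576·0.020482 = 0.05276.
So the interval runs from 0.1538 to 0.2594.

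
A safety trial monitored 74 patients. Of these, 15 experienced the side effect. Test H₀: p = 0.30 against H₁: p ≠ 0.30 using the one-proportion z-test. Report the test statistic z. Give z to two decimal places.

Sample proportion p̂ = 15/74 = 0.20270.
SE₀ = √(0.30·0.70/74) = 0.053271.
Test statistic: z = -0.09730/0.053271 = -1.83.

z = -1.83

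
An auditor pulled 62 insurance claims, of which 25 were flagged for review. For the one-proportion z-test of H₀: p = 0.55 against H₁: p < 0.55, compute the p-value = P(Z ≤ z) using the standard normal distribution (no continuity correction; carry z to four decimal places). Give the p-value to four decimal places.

p-value = 0.0101

With x = 25 successes in n = 62, p̂ = 0.40323.
Under H₀, SE = √(p₀(1−p₀)/n) = √(0.55·0.45/62) = √0.003991935 = 0.063182.
Test statistic (full precision, shown to 4 dp): z = (25/62 − 0.55)/SE₀ ≈ -2.3230.
p-value = P(Z ≤ z) with z = -2.3230 → 0.0101.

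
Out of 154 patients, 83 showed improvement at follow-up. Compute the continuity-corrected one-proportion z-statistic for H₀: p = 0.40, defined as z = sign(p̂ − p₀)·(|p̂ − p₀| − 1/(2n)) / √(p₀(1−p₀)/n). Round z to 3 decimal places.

With x = 83 successes in n = 154, p̂ = 0.53896. p̂ − p₀ = 0.138961.
1/(2n) = 0.003247.
Corrected numerator: |0.138961| − 0.003247 = 0.135714.
Under H₀, SE = √(p₀(1−p₀)/n) = √(0.40·0.60/154) = √0.001558442 = 0.039477.
z = +0.135714/0.039477 = 3.438.

z = 3.438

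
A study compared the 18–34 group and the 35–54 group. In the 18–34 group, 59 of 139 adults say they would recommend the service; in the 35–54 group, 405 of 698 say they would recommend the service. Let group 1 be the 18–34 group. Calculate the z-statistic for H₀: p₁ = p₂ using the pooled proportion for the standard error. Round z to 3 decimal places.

Sample proportions: p̂₁ = 59/139 = 0.42446 and p̂₂ = 405/698 = 0.58023.
Pooling: p̂ = 464/837 = 0.55436.
Pooled SE = √[0.2470449·0.00862691] ≈ 0.046165.
z = (p̂₁ − p̂₂)/SE = (0.42446 − 0.58023)/0.046165 = -0.15577/0.046165 = -3.374.

z = -3.374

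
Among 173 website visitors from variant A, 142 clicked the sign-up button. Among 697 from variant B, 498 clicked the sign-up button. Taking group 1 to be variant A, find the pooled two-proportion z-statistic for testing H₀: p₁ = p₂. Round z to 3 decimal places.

z = 2.838

p̂₁ = 142/173 = 0.82081, p̂₂ = 498/697 = 0.71449.
Pooled p̂ = (142+498)/(173+697) = 640/870 = 0.73563.
SE = √[p̂(1−p̂)(1/n₁+1/n₂)] = √[0.73563·0.26437·(1/173+1/697)] ≈ 0.037459.
z = (p̂₁ − p̂₂)/SE = (0.82081 − 0.71449)/0.037459 = 0.10632/0.037459 = 2.838.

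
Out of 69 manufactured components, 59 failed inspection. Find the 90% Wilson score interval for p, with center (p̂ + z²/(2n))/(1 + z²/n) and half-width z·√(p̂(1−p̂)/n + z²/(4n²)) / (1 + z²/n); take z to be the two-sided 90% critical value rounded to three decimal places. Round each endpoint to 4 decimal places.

(0.7720, 0.9114)

p̂ = 59/69 = 0.85507; z = 1.645, so z² = 2.706025.
1 + z²/n = 1.039218.
Center = (0.85507 + 0.019609)/1.039218 = 0.84167.
Radicand: p̂(1−p̂)/n + z²/(4n²) = 0.001795993 + 0.000142093 = 0.001938086.
Half-width = 1.645·√0.001938086/1.039218 = 0.06969.
Interval: 0.84167 ± 0.06969 → (0.7720, 0.9114).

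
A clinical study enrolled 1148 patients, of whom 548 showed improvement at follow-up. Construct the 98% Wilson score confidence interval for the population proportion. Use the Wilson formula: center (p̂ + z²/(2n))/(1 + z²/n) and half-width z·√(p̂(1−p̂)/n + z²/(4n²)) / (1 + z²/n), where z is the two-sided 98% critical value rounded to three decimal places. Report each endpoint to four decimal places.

Here p̂ = 548/1148 = 0.47735 and z = 2.326 (z² = 5.410276).
1 + z²/n = 1.004713.
Center = (0.47735 + 0.002356)/1.004713 = 0.47746.
Radicand: p̂(1−p̂)/n + z²/(4n²) = 0.000217323 + 0.000001026 = 0.000218349.
Half-width = 2.326·√0.000218349/1.004713 = 0.03421.
So the interval runs from 0.4432 to 0.5117.

(0.4432, 0.5117)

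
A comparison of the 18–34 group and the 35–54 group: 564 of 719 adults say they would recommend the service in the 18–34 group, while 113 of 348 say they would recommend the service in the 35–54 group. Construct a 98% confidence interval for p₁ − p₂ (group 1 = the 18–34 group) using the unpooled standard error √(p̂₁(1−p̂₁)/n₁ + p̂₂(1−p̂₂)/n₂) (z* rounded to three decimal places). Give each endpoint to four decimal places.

p̂₁ = 564/719 = 0.78442, p̂₂ = 113/348 = 0.32471; p̂₁ − p̂₂ = 0.45971.
SE = √(0.000235193 + 0.000630099) = √0.000865292 = 0.029416.
z* = 2.326 at the 98% level. Margin = 2.326·0.029416 = 0.06842.
So the interval runs from 0.3913 to 0.5281.

(0.3913, 0.5281)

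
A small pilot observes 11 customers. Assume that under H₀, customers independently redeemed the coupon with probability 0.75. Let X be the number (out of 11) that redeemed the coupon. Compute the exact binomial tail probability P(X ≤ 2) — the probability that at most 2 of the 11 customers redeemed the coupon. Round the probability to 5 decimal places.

X ~ Binomial(n=11, p=0.75).
P(X ≤ 2) = C(11,0)·0.75^0·0.25^11 + C(11,1)·0.75^1·0.25^10 + C(11,2)·0.75^2·0.25^9.
= 0.000000 + 0.000008 + 0.000118 = 0.00013.

P = 0.00013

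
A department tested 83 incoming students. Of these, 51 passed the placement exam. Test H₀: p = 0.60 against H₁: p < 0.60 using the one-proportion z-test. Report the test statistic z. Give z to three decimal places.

z = 0.269

p̂ = 51/83 = 0.61446.
SE₀ = √(0.60·0.40/83) = 0.053773.
z = (0.61446 − 0.60)/0.053773 = 0.01446/0.053773 = 0.269.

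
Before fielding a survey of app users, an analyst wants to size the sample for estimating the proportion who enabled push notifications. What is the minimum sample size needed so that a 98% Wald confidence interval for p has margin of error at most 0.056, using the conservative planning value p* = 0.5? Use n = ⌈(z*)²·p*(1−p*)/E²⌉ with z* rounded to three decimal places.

n = 432

The 98% critical value is z* = 2.326.
p*(1−p*) = 0.2500.
Required n before rounding: 5.410276 × 0.2500 / 0.056² = 431.304.
⌈431.304⌉ = 432.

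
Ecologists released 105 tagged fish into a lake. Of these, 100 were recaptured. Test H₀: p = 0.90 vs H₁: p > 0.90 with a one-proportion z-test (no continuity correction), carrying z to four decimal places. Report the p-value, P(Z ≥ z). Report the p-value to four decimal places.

p̂ = 100/105 = 0.95238.
Null standard error: √(0.90·0.10/105) = √0.000857143 = 0.029277.
z = (p̂ − p₀)/SE = (100/105 − 0.90)/0.029277 ≈ 1.7892.
From the standard normal, P(Z ≥ z) = 0.0368.

p-value = 0.0368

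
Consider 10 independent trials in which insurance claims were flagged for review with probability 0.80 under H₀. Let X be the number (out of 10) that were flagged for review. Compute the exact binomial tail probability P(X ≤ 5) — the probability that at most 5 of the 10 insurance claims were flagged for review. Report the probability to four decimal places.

X is binomial with n = 10 and p = 0.80.
P(X ≤ 5) = Σ_{j=0}^{5} C(10,j)·0.80^j·0.20^{10−j}.
= 0.000000 + 0.000004 + 0.000074 + 0.000786 + 0.005505 + 0.026424 = 0.0328.

P = 0.0328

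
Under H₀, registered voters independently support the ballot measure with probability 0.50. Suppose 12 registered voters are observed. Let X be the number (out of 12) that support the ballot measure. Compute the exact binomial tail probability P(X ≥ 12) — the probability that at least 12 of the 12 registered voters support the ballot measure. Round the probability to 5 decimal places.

X is binomial with n = 12 and p = 0.50.
P(X ≥ 12) = C(12,12)·0.50^12·0.50^0.
= 0.000244 = 0.00024.

P = 0.00024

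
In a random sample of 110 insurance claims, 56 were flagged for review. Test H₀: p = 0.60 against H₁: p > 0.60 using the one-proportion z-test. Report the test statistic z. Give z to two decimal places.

p̂ = 56/110 = 0.50909.
Null standard error: √(0.60·0.40/110) = √0.002181818 = 0.046710.
z = (p̂ − p₀)/SE = (0.50909 − 0.60)/0.046710 = -1.95.

z = -1.95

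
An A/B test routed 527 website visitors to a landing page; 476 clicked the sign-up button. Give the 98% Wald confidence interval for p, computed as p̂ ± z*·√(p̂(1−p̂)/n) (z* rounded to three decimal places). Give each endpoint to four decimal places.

With x = 476 successes in n = 527, p̂ = 0.90323.
SE(p̂) = √(0.90323·0.09677/527) = 0.012879.
For 98% confidence, z* = 2.326.
Margin = 2.326·0.012879 = 0.02996.
Interval: 0.90323 ± 0.02996 → (0.8733, 0.9332).

(0.8733, 0.9332)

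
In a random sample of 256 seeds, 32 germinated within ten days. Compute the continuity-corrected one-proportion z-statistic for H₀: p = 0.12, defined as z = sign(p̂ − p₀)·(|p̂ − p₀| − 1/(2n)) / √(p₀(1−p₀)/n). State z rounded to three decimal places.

With x = 32 successes in n = 256, p̂ = 0.12500. p̂ − p₀ = 0.005000.
1/(2n) = 0.001953.
Corrected numerator: |0.005000| − 0.001953 = 0.003047.
Under H₀, SE = √(p₀(1−p₀)/n) = √(0.12·0.88/256) = √0.000412500 = 0.020310.
z = +0.003047/0.020310 = 0.150.

z = 0.150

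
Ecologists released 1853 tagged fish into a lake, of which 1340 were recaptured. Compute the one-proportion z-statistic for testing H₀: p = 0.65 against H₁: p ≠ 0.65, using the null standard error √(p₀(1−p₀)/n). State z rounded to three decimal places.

The sample proportion is 1340/1853 = 0.72315.
Null standard error: √(0.65·0.35/1853) = √0.000122774 = 0.011080.
z = (0.72315 − 0.65)/0.011080 = 0.07315/0.011080 = 6.602.

z = 6.602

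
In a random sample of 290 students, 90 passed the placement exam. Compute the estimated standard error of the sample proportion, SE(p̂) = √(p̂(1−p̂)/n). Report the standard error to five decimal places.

Sample proportion p̂ = 90/290 = 0.31034.
p̂(1−p̂) = 0.214029.
SE = √(0.214029/290) = √0.000738031 = 0.02717.

SE = 0.02717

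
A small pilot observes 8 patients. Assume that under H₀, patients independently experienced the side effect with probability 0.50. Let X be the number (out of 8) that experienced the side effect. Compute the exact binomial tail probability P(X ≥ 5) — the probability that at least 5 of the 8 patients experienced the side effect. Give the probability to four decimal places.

P = 0.3633

X ~ Binomial(n=8, p=0.50).
P(X ≥ 5) = C(8,5)·0.50^5·0.50^3 + C(8,6)·0.50^6·0.50^2 + C(8,7)·0.50^7·0.50^1 + C(8,8)·0.50^8·0.50^0.
= 0.218750 + 0.109375 + 0.031250 + 0.003906 = 0.3633.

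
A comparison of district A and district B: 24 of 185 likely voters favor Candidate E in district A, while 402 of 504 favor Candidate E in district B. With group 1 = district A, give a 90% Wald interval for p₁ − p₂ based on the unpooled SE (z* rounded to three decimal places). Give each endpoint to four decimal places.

p̂₁ = 24/185 = 0.12973, p̂₂ = 402/504 = 0.79762; p̂₁ − p̂₂ = -0.66789.
SE = √(0.000610270 + 0.000320284) = √0.000930554 = 0.030505.
For 90% confidence, z* = 1.645. Margin = 1.645·0.030505 = 0.05018.
Interval: -0.66789 ± 0.05018 → (-0.7181, -0.6177).

(-0.7181, -0.6177)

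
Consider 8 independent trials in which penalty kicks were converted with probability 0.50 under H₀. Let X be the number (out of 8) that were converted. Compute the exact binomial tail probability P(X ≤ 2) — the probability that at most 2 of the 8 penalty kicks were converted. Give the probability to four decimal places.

X ~ Binomial(n=8, p=0.50).
P(X ≤ 2) = C(8,0)·0.50^0·0.50^8 + C(8,1)·0.50^1·0.50^7 + C(8,2)·0.50^2·0.50^6.
= 0.003906 + 0.031250 + 0.109375 = 0.1445.

P = 0.1445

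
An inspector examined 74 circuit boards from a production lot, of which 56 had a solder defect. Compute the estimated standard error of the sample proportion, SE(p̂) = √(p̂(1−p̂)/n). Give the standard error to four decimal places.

With x = 56 successes in n = 74, p̂ = 0.75676.
p̂(1−p̂) = 0.184074.
SE = √(0.184074/74) = √0.002487486 = 0.0499.

SE = 0.0499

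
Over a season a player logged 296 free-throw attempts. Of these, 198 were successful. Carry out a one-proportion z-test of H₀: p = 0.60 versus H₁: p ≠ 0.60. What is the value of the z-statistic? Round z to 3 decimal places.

z = 2.420

Sample proportion p̂ = 198/296 = 0.66892.
SE₀ = √(0.60·0.40/296) = 0.028475.
z = (p̂ − p₀)/SE = (0.66892 − 0.60)/0.028475 = 2.420.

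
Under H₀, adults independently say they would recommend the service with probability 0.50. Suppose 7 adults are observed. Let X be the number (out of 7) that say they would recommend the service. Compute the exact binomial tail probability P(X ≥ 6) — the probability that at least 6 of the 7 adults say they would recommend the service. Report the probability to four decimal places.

P = 0.0625

X ~ Binomial(n=7, p=0.50).
P(X ≥ 6) = C(7,6)·0.50^6·0.50^1 + C(7,7)·0.50^7·0.50^0.
= 0.054688 + 0.007812 = 0.0625.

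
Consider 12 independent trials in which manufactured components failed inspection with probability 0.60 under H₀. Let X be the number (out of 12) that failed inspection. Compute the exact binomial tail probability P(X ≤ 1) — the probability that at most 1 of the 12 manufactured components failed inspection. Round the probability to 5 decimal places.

X is binomial with n = 12 and p = 0.60.
P(X ≤ 1) = C(12,0)·0.60^0·0.40^12 + C(12,1)·0.60^1·0.40^11.
= 0.000017 + 0.000302 = 0.00032.

P = 0.00032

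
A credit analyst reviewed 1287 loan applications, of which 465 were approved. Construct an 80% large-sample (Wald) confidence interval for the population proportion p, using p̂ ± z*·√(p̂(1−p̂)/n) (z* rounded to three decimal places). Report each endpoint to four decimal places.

p̂ = 465/1287 = 0.36131.
SE = √(p̂(1−p̂)/n) = √(0.230764/1287) = 0.013390.
The 80% critical value is z* = 1.282.
Margin of error: 1.282 × 0.013390 = 0.01717.
Interval: 0.36131 ± 0.01717 → (0.3441, 0.3785).

(0.3441, 0.3785)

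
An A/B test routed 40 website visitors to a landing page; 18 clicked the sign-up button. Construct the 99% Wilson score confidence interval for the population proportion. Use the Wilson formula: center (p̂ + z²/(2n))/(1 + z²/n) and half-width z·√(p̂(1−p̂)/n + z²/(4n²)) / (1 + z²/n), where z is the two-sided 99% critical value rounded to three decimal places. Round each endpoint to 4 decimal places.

Here p̂ = 18/40 = 0.45000 and z = 2.576 (z² = 6.635776).
Denominator 1 + z²/n = 1 + 6.635776/40 = 1.165894.
Center = (0.45000 + 0.082947)/1.165894 = 0.45711.
Radicand: p̂(1−p̂)/n + z²/(4n²) = 0.006187500 + 0.001036840 = 0.007224340.
Half-width = 2.576·√0.007224340/1.165894 = 0.18780.
So the interval runs from 0.2693 to 0.6449.

(0.2693, 0.6449)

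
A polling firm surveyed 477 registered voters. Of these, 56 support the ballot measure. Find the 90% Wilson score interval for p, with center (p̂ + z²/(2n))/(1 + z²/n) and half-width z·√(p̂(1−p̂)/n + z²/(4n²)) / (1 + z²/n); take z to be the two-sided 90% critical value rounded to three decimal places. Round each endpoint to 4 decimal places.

(0.0953, 0.1438)

p̂ = 56/477 = 0.11740; z = 1.645, so z² = 2.706025.
Denominator 1 + z²/n = 1 + 2.706025/477 = 1.005673.
Adjusted center: (0.11740 + z²/(2n))/1.005673 = 0.11956.
Radicand: p̂(1−p̂)/n + z²/(4n²) = 0.000217228 + 0.000002973 = 0.000220201.
Half-width = z·√(radicand)/denom = 1.645·0.014839/1.005673 = 0.02427.
CI: 0.11956 ± 0.02427 = (0.0953, 0.1438).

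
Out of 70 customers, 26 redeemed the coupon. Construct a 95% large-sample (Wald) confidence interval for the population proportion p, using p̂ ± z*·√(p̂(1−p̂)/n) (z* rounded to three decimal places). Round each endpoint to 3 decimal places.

With x = 26 successes in n = 70, p̂ = 0.37143.
SE(p̂) = √(0.37143·0.62857/70) = 0.057752.
The 95% critical value is z* = 1.960.
Margin of error: 1.960 × 0.057752 = 0.11319.
So the interval runs from 0.258 to 0.485.

(0.258, 0.485)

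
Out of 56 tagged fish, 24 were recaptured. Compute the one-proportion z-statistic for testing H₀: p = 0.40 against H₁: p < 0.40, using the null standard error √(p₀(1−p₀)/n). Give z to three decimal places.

With x = 24 successes in n = 56, p̂ = 0.42857.
Null standard error: √(0.40·0.60/56) = √0.004285714 = 0.065465.
z = (0.42857 − 0.40)/0.065465 = 0.02857/0.065465 = 0.436.

z = 0.436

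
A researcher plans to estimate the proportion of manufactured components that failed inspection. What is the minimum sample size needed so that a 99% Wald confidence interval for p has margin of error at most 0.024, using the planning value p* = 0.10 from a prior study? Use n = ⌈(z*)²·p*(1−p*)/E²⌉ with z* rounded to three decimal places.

n = 1037

z* = 2.576 at the 99% level.
p*(1−p*) = 0.0900.
(z*)²·p*(1−p*)/E² = 6.635776·0.0900/0.000576 = 1036.840.
Rounding up, n = 1037.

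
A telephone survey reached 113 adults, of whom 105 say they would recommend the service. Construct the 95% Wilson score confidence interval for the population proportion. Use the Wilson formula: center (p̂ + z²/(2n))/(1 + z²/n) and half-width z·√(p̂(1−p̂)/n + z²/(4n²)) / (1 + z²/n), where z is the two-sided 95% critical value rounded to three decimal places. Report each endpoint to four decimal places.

Here p̂ = 105/113 = 0.92920 and z = 1.960 (z² = 3.841600).
1 + z²/n = 1.033996.
Center = (0.92920 + 0.016998)/1.033996 = 0.91509.
Radicand: p̂(1−p̂)/n + z²/(4n²) = 0.000582162 + 0.000075213 = 0.000657375.
Half-width = 1.960·√0.000657375/1.033996 = 0.04860.
CI: 0.91509 ± 0.04860 = (0.8665, 0.9637).

(0.8665, 0.9637)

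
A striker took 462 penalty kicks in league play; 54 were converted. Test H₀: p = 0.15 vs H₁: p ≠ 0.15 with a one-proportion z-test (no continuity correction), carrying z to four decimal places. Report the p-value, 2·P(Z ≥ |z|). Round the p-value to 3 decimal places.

p-value = 0.046

With x = 54 successes in n = 462, p̂ = 0.11688.
Null standard error: √(0.15·0.85/462) = √0.000275974 = 0.016612.
Test statistic (full precision, shown to 4 dp): z = (54/462 − 0.15)/SE₀ ≈ -1.9935.
p-value = 2·P(Z ≥ |z|) with z = -1.9935 → 0.046.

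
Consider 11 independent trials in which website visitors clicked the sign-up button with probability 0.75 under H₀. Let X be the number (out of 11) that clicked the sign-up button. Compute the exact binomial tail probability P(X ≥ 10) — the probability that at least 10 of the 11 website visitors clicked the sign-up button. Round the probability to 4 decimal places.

P = 0.1971

X is binomial with n = 11 and p = 0.75.
P(X ≥ 10) = C(11,10)·0.75^10·0.25^1 + C(11,11)·0.75^11·0.25^0.
= 0.154862 + 0.042235 = 0.1971.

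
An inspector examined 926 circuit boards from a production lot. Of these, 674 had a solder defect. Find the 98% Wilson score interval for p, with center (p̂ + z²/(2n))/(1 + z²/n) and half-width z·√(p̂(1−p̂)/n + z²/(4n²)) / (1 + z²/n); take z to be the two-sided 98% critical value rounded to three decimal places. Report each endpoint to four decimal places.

Here p̂ = 674/926 = 0.72786 and z = 2.326 (z² = 5.410276).
1 + z²/n = 1.005843.
Center = (0.72786 + 0.002921)/1.005843 = 0.72654.
Radicand: p̂(1−p̂)/n + z²/(4n²) = 0.000213908 + 0.000001577 = 0.000215485.
Half-width = z·√(radicand)/denom = 2.326·0.014679/1.005843 = 0.03395.
Interval: 0.72654 ± 0.03395 → (0.6926, 0.7605).

(0.6926, 0.7605)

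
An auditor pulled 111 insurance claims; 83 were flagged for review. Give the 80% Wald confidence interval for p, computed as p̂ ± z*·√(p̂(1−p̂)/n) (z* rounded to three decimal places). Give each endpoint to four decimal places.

p̂ = 83/111 = 0.74775.
SE(p̂) = √(0.74775·0.25225/111) = 0.041222.
The 80% critical value is z* = 1.282.
Margin = 1.282·0.041222 = 0.05285.
Interval: 0.74775 ± 0.05285 → (0.6949, 0.8006).

(0.6949, 0.8006)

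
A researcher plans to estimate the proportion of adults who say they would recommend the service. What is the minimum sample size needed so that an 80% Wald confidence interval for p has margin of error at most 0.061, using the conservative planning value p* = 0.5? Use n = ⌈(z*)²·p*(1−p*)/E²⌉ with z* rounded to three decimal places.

n = 111

z* = 1.282 at the 80% level.
p*(1−p*) = 0.2500.
(z*)²·p*(1−p*)/E² = 1.643524·0.2500/0.003721 = 110.422.
⌈110.422⌉ = 111.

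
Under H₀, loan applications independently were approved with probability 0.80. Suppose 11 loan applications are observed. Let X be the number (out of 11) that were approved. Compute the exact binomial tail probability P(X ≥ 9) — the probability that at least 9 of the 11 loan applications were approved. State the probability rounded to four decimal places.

X ~ Binomial(n=11, p=0.80).
P(X ≥ 9) = C(11,9)·0.80^9·0.20^2 + C(11,10)·0.80^10·0.20^1 + C(11,11)·0.80^11·0.20^0.
= 0.295279 + 0.236223 + 0.085899 = 0.6174.

P = 0.6174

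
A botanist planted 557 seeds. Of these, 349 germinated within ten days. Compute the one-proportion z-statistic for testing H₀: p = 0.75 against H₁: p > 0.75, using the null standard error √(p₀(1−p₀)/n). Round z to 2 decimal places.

z = -6.73

The sample proportion is 349/557 = 0.62657.
Null standard error: √(0.75·0.25/557) = √0.000336625 = 0.018347.
z = (p̂ − p₀)/SE = (0.62657 − 0.75)/0.018347 = -6.73.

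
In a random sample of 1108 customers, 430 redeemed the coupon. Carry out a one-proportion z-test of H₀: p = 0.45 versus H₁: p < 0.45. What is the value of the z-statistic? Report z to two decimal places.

z = -4.14

With x = 430 successes in n = 1108, p̂ = 0.38809.
Under H₀, SE = √(p₀(1−p₀)/n) = √(0.45·0.55/1108) = √0.000223375 = 0.014946.
Test statistic: z = -0.06191/0.014946 = -4.14.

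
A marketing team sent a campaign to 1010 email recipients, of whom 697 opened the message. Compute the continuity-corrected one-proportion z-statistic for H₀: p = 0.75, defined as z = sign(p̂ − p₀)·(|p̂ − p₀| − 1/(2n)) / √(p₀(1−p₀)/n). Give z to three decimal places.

With x = 697 successes in n = 1010, p̂ = 0.69010. p̂ − p₀ = -0.059901.
1/(2n) = 0.000495.
Corrected numerator: |-0.059901| − 0.000495 = 0.059406.
Null standard error: √(0.75·0.25/1010) = √0.000185644 = 0.013625.
z = −0.059406/0.013625 = -4.360.

z = -4.360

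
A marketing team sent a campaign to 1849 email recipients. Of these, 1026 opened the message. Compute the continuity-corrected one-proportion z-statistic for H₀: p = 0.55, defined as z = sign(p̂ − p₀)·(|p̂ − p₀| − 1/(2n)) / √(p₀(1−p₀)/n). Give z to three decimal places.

z = 0.400

The sample proportion is 1026/1849 = 0.55489. p̂ − p₀ = 0.004895.
1/(2n) = 0.000270.
Corrected numerator: |0.004895| − 0.000270 = 0.004625.
Under H₀, SE = √(p₀(1−p₀)/n) = √(0.55·0.45/1849) = √0.000133856 = 0.011570.
z = (+)0.004625/0.011570 = 0.400.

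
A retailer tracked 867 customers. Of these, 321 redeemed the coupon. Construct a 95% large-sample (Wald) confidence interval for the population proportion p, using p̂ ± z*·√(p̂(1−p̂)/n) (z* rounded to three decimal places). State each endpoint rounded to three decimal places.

(0.338, 0.402)

Sample proportion p̂ = 321/867 = 0.37024.
Standard error of p̂: √(0.233163/867) = √0.000268931 = 0.016399.
z* = 1.960 at the 95% level.
Margin = 1.960·0.016399 = 0.03214.
So the interval runs from 0.338 to 0.402.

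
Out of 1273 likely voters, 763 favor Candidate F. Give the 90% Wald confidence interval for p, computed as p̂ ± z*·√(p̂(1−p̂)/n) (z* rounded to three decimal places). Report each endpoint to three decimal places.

(0.577, 0.622)

With x = 763 successes in n = 1273, p̂ = 0.59937.
SE = √(p̂(1−p̂)/n) = √(0.240125/1273) = 0.013734.
For 90% confidence, z* = 1.645.
Margin of error: 1.645 × 0.013734 = 0.02259.
So the interval runs from 0.577 to 0.622.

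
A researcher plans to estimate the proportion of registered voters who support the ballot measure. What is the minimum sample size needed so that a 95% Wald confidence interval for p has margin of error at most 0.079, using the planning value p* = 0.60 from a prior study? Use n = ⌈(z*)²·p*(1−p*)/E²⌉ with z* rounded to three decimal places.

n = 148

The 95% critical value is z* = 1.960.
p*(1−p*) = 0.60·0.40 = 0.2400.
Required n before rounding: 3.841600 × 0.2400 / 0.079² = 147.730.
⌈147.730⌉ = 148.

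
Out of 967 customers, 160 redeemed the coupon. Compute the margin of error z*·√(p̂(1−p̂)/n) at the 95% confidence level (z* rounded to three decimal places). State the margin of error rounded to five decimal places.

With x = 160 successes in n = 967, p̂ = 0.16546.
SE(p̂) = √(0.16546·0.83454/967) = 0.011950.
z* = 1.960 at the 95% level.
So ME = 0.02342.

ME = 0.02342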